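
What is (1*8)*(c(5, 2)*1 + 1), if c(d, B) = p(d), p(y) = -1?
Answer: 0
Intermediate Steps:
c(d, B) = -1
(1*8)*(c(5, 2)*1 + 1) = (1*8)*(-1*1 + 1) = 8*(-1 + 1) = 8*0 = 0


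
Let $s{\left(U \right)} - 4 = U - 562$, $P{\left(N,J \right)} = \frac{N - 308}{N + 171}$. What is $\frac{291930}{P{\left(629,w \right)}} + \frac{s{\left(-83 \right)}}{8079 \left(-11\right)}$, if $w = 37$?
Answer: $\frac{6918273980587}{9508983} \approx 7.2755 \cdot 10^{5}$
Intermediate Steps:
$P{\left(N,J \right)} = \frac{-308 + N}{171 + N}$
$s{\left(U \right)} = -558 + U$ ($s{\left(U \right)} = 4 + \left(U - 562\right) = 4 + \left(-562 + U\right) = -558 + U$)
$\frac{291930}{P{\left(629,w \right)}} + \frac{s{\left(-83 \right)}}{8079 \left(-11\right)} = \frac{291930}{\frac{1}{171 + 629} \left(-308 + 629\right)} + \frac{-558 - 83}{8079 \left(-11\right)} = \frac{291930}{\frac{1}{800} \cdot 321} - \frac{641}{-88869} = \frac{291930}{\frac{1}{800} \cdot 321} - - \frac{641}{88869} = \frac{291930}{\frac{321}{800}} + \frac{641}{88869} = 291930 \cdot \frac{800}{321} + \frac{641}{88869} = \frac{77848000}{107} + \frac{641}{88869} = \frac{6918273980587}{9508983}$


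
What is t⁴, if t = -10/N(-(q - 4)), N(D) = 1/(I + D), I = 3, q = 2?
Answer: 6250000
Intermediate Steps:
N(D) = 1/(3 + D)
t = -50 (t = -(30 - 10*(2 - 4)) = -10/(1/(3 - 1*(-2))) = -10/(1/(3 + 2)) = -10/(1/5) = -10/⅕ = -10*5 = -50)
t⁴ = (-50)⁴ = 6250000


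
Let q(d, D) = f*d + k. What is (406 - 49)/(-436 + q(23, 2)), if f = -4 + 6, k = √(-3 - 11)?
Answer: -69615/76057 - 357*I*√14/152114 ≈ -0.9153 - 0.0087814*I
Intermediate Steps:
k = I*√14 (k = √(-14) = I*√14 ≈ 3.7417*I)
f = 2
q(d, D) = 2*d + I*√14
(406 - 49)/(-436 + q(23, 2)) = (406 - 49)/(-436 + (2*23 + I*√14)) = 357/(-436 + (46 + I*√14)) = 357/(-390 + I*√14)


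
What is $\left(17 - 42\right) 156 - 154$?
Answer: $-4054$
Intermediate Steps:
$\left(17 - 42\right) 156 - 154 = \left(-25\right) 156 - 154 = -3900 - 154 = -4054$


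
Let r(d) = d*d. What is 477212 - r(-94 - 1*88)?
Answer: 444088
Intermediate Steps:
r(d) = d²
477212 - r(-94 - 1*88) = 477212 - (-94 - 1*88)² = 477212 - (-94 - 88)² = 477212 - 1*(-182)² = 477212 - 1*33124 = 477212 - 33124 = 444088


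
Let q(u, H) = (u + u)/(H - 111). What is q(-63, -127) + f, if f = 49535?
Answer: 842104/17 ≈ 49536.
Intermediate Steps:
q(u, H) = 2*u/(-111 + H) (q(u, H) = (2*u)/(-111 + H) = 2*u/(-111 + H))
q(-63, -127) + f = 2*(-63)/(-111 - 127) + 49535 = 2*(-63)/(-238) + 49535 = 2*(-63)*(-1/238) + 49535 = 9/17 + 49535 = 842104/17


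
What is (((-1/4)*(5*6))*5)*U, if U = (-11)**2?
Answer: -9075/2 ≈ -4537.5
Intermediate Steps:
U = 121
(((-1/4)*(5*6))*5)*U = (((-1/4)*(5*6))*5)*121 = ((-1*1/4*30)*5)*121 = (-1/4*30*5)*121 = -15/2*5*121 = -75/2*121 = -9075/2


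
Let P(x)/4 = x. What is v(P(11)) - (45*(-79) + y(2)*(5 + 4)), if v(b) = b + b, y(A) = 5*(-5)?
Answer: 3868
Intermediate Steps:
y(A) = -25
P(x) = 4*x
v(b) = 2*b
v(P(11)) - (45*(-79) + y(2)*(5 + 4)) = 2*(4*11) - (45*(-79) - 25*(5 + 4)) = 2*44 - (-3555 - 25*9) = 88 - (-3555 - 225) = 88 - 1*(-3780) = 88 + 3780 = 3868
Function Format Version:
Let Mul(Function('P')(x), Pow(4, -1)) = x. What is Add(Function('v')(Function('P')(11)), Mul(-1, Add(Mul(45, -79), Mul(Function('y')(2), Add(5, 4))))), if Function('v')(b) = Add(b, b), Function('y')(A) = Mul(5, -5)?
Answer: 3868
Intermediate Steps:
Function('y')(A) = -25
Function('P')(x) = Mul(4, x)
Function('v')(b) = Mul(2, b)
Add(Function('v')(Function('P')(11)), Mul(-1, Add(Mul(45, -79), Mul(Function('y')(2), Add(5, 4))))) = Add(Mul(2, Mul(4, 11)), Mul(-1, Add(Mul(45, -79), Mul(-25, Add(5, 4))))) = Add(Mul(2, 44), Mul(-1, Add(-3555, Mul(-25, 9)))) = Add(88, Mul(-1, Add(-3555, -225))) = Add(88, Mul(-1, -3780)) = Add(88, 3780) = 3868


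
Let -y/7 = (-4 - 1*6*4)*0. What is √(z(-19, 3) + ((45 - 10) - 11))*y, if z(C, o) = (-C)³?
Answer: 0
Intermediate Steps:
z(C, o) = -C³
y = 0 (y = -7*(-4 - 1*6*4)*0 = -7*(-4 - 6*4)*0 = -7*(-4 - 24)*0 = -(-196)*0 = -7*0 = 0)
√(z(-19, 3) + ((45 - 10) - 11))*y = √(-1*(-19)³ + ((45 - 10) - 11))*0 = √(-1*(-6859) + (35 - 11))*0 = √(6859 + 24)*0 = √6883*0 = 0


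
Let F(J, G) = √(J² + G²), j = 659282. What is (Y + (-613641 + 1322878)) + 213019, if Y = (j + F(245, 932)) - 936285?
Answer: 645253 + √928649 ≈ 6.4622e+5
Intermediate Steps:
F(J, G) = √(G² + J²)
Y = -277003 + √928649 (Y = (659282 + √(932² + 245²)) - 936285 = (659282 + √(868624 + 60025)) - 936285 = (659282 + √928649) - 936285 = -277003 + √928649 ≈ -2.7604e+5)
(Y + (-613641 + 1322878)) + 213019 = ((-277003 + √928649) + (-613641 + 1322878)) + 213019 = ((-277003 + √928649) + 709237) + 213019 = (432234 + √928649) + 213019 = 645253 + √928649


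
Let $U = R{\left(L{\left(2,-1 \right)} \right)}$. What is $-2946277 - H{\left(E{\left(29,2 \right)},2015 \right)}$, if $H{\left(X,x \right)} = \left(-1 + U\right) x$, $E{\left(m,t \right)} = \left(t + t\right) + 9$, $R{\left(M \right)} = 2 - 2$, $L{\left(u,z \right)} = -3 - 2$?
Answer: $-2944262$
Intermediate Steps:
$L{\left(u,z \right)} = -5$ ($L{\left(u,z \right)} = -3 - 2 = -5$)
$R{\left(M \right)} = 0$
$U = 0$
$E{\left(m,t \right)} = 9 + 2 t$ ($E{\left(m,t \right)} = 2 t + 9 = 9 + 2 t$)
$H{\left(X,x \right)} = - x$ ($H{\left(X,x \right)} = \left(-1 + 0\right) x = - x$)
$-2946277 - H{\left(E{\left(29,2 \right)},2015 \right)} = -2946277 - \left(-1\right) 2015 = -2946277 - -2015 = -2946277 + 2015 = -2944262$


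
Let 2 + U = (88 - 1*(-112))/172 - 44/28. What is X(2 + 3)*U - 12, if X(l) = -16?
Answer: 7988/301 ≈ 26.538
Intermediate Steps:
U = -725/301 (U = -2 + ((88 - 1*(-112))/172 - 44/28) = -2 + ((88 + 112)*(1/172) - 44*1/28) = -2 + (200*(1/172) - 11/7) = -2 + (50/43 - 11/7) = -2 - 123/301 = -725/301 ≈ -2.4086)
X(2 + 3)*U - 12 = -16*(-725/301) - 12 = 11600/301 - 12 = 7988/301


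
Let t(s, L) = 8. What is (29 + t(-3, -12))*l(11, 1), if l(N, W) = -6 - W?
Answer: -259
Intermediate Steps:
(29 + t(-3, -12))*l(11, 1) = (29 + 8)*(-6 - 1*1) = 37*(-6 - 1) = 37*(-7) = -259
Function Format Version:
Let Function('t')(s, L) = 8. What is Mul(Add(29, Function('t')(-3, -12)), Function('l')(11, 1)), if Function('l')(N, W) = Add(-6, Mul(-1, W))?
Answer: -259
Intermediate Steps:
Mul(Add(29, Function('t')(-3, -12)), Function('l')(11, 1)) = Mul(Add(29, 8), Add(-6, Mul(-1, 1))) = Mul(37, Add(-6, -1)) = Mul(37, -7) = -259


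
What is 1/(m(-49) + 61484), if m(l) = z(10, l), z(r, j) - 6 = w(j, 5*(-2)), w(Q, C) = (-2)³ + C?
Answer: 1/61472 ≈ 1.6268e-5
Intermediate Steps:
w(Q, C) = -8 + C
z(r, j) = -12 (z(r, j) = 6 + (-8 + 5*(-2)) = 6 + (-8 - 10) = 6 - 18 = -12)
m(l) = -12
1/(m(-49) + 61484) = 1/(-12 + 61484) = 1/61472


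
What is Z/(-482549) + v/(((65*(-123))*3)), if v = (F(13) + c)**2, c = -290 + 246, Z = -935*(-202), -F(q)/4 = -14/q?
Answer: -99339944566/217332831365 ≈ -0.45709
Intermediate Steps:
F(q) = 56/q (F(q) = -(-56)/q = 56/q)
Z = 188870
c = -44
v = 266256/169 (v = (56/13 - 44)**2 = (-516/13)**2 = 266256/169 ≈ 1575.5)
Z/(-482549) + v/(((65*(-123))*3)) = 188870/(-482549) + 266256/(169*(((65*(-123))*3))) = 188870*(-1/482549) + 266256/(169*((-7995*3))) = -188870/482549 + (266256/169)/(-23985) = -188870/482549 + (266256/169)*(-1/23985) = -188870/482549 - 29584/450385 = -99339944566/217332831365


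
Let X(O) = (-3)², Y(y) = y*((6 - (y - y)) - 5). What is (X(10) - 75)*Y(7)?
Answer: -462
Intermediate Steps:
Y(y) = y (Y(y) = y*((6 - 1*0) - 5) = y*((6 + 0) - 5) = y*(6 - 5) = y*1 = y)
X(O) = 9
(X(10) - 75)*Y(7) = (9 - 75)*7 = -66*7 = -462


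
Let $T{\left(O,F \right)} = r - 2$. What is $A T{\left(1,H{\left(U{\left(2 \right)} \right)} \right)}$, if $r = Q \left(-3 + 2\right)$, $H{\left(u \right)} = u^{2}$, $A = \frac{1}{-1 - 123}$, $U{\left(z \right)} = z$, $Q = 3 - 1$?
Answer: $\frac{1}{31} \approx 0.032258$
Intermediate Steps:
$Q = 2$ ($Q = 3 - 1 = 2$)
$A = - \frac{1}{124}$ ($A = \frac{1}{-124} = - \frac{1}{124} \approx -0.0080645$)
$r = -2$ ($r = 2 \left(-3 + 2\right) = 2 \left(-1\right) = -2$)
$T{\left(O,F \right)} = -4$ ($T{\left(O,F \right)} = -2 - 2 = -4$)
$A T{\left(1,H{\left(U{\left(2 \right)} \right)} \right)} = \left(- \frac{1}{124}\right) \left(-4\right) = \frac{1}{31}$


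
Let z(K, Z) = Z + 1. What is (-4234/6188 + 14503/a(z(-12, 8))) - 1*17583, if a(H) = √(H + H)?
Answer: -54403919/3094 + 14503*√2/6 ≈ -14165.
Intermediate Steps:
z(K, Z) = 1 + Z
a(H) = √2*√H (a(H) = √(2*H) = √2*√H)
(-4234/6188 + 14503/a(z(-12, 8))) - 1*17583 = (-4234/6188 + 14503/((√2*√(1 + 8)))) - 1*17583 = (-4234*1/6188 + 14503/((√2*√9))) - 17583 = (-2117/3094 + 14503/((√2*3))) - 17583 = (-2117/3094 + 14503/((3*√2))) - 17583 = (-2117/3094 + 14503*(√2/6)) - 17583 = (-2117/3094 + 14503*√2/6) - 17583 = -54403919/3094 + 14503*√2/6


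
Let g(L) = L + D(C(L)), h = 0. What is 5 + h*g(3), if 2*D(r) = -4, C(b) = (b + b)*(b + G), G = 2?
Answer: 5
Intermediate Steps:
C(b) = 2*b*(2 + b) (C(b) = (b + b)*(b + 2) = (2*b)*(2 + b) = 2*b*(2 + b))
D(r) = -2 (D(r) = (½)*(-4) = -2)
g(L) = -2 + L (g(L) = L - 2 = -2 + L)
5 + h*g(3) = 5 + 0*(-2 + 3) = 5 + 0*1 = 5 + 0 = 5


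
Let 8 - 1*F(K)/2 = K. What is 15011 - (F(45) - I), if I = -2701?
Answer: 12384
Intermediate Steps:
F(K) = 16 - 2*K
15011 - (F(45) - I) = 15011 - ((16 - 2*45) - 1*(-2701)) = 15011 - ((16 - 90) + 2701) = 15011 - (-74 + 2701) = 15011 - 1*2627 = 15011 - 2627 = 12384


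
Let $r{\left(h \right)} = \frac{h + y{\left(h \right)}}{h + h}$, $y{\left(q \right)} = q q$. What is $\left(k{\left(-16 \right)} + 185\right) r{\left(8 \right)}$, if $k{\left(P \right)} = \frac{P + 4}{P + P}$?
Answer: $\frac{13347}{16} \approx 834.19$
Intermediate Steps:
$y{\left(q \right)} = q^{2}$
$r{\left(h \right)} = \frac{h + h^{2}}{2 h}$ ($r{\left(h \right)} = \frac{h + h^{2}}{h + h} = \frac{h + h^{2}}{2 h}$)
$k{\left(P \right)} = \frac{4 + P}{2 P}$
$\left(k{\left(-16 \right)} + 185\right) r{\left(8 \right)} = \left(\frac{4 - 16}{2 \left(-16\right)} + 185\right) \left(\frac{1}{2} + \frac{1}{2} \cdot 8\right) = \left(\frac{1}{2} \left(- \frac{1}{16}\right) \left(-12\right) + 185\right) \left(\frac{1}{2} + 4\right) = \left(\frac{3}{8} + 185\right) \frac{9}{2} = \frac{1483}{8} \cdot \frac{9}{2} = \frac{13347}{16}$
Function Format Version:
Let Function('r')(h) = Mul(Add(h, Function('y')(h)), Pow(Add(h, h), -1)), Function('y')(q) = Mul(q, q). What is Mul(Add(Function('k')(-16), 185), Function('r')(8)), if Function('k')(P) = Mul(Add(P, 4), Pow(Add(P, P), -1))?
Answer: Rational(13347, 16) ≈ 834.19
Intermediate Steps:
Function('y')(q) = Pow(q, 2)
Function('r')(h) = Mul(Rational(1, 2), Pow(h, -1), Add(h, Pow(h, 2))) (Function('r')(h) = Mul(Add(h, Pow(h, 2)), Pow(Add(h, h), -1)) = Mul(Add(h, Pow(h, 2)), Pow(Mul(2, h), -1)) = Mul(Add(h, Pow(h, 2)), Mul(Rational(1, 2), Pow(h, -1))) = Mul(Rational(1, 2), Pow(h, -1), Add(h, Pow(h, 2))))
Function('k')(P) = Mul(Rational(1, 2), Pow(P, -1), Add(4, P)) (Function('k')(P) = Mul(Add(4, P), Pow(Mul(2, P), -1)) = Mul(Add(4, P), Mul(Rational(1, 2), Pow(P, -1))) = Mul(Rational(1, 2), Pow(P, -1), Add(4, P)))
Mul(Add(Function('k')(-16), 185), Function('r')(8)) = Mul(Add(Mul(Rational(1, 2), Pow(-16, -1), Add(4, -16)), 185), Add(Rational(1, 2), Mul(Rational(1, 2), 8))) = Mul(Add(Mul(Rational(1, 2), Rational(-1, 16), -12), 185), Add(Rational(1, 2), 4)) = Mul(Add(Rational(3, 8), 185), Rational(9, 2)) = Mul(Rational(1483, 8), Rational(9, 2)) = Rational(13347, 16)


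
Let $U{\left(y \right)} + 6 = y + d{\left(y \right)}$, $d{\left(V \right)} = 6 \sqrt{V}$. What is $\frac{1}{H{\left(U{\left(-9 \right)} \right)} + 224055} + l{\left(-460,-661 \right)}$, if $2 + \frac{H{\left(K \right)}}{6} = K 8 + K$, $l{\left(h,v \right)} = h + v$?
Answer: $- \frac{18621273605200}{16611305691} - \frac{108 i}{5537101897} \approx -1121.0 - 1.9505 \cdot 10^{-8} i$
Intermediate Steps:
$U{\left(y \right)} = -6 + y + 6 \sqrt{y}$ ($U{\left(y \right)} = -6 + \left(y + 6 \sqrt{y}\right) = -6 + y + 6 \sqrt{y}$)
$H{\left(K \right)} = -12 + 54 K$ ($H{\left(K \right)} = -12 + 6 \left(K 8 + K\right) = -12 + 6 \left(8 K + K\right) = -12 + 6 \cdot 9 K = -12 + 54 K$)
$\frac{1}{H{\left(U{\left(-9 \right)} \right)} + 224055} + l{\left(-460,-661 \right)} = \frac{1}{\left(-12 + 54 \left(-6 - 9 + 6 \sqrt{-9}\right)\right) + 224055} - 1121 = \frac{1}{\left(-12 + 54 \left(-6 - 9 + 6 \cdot 3 i\right)\right) + 224055} - 1121 = \frac{1}{\left(-12 + 54 \left(-6 - 9 + 18 i\right)\right) + 224055} - 1121 = \frac{1}{\left(-12 + 54 \left(-15 + 18 i\right)\right) + 224055} - 1121 = \frac{1}{\left(-12 - \left(810 - 972 i\right)\right) + 224055} - 1121 = \frac{1}{\left(-822 + 972 i\right) + 224055} - 1121 = \frac{1}{223233 + 972 i} - 1121 = \frac{223233 - 972 i}{49833917073} - 1121 = -1121 + \frac{223233 - 972 i}{49833917073}$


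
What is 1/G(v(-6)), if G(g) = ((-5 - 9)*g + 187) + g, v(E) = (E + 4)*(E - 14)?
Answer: -1/333 ≈ -0.0030030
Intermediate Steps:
v(E) = (-14 + E)*(4 + E) (v(E) = (4 + E)*(-14 + E) = (-14 + E)*(4 + E))
G(g) = 187 - 13*g (G(g) = (-14*g + 187) + g = (187 - 14*g) + g = 187 - 13*g)
1/G(v(-6)) = 1/(187 - 13*(-56 + (-6)² - 10*(-6))) = 1/(187 - 13*(-56 + 36 + 60)) = 1/(187 - 13*40) = 1/(187 - 520) = 1/(-333) = -1/333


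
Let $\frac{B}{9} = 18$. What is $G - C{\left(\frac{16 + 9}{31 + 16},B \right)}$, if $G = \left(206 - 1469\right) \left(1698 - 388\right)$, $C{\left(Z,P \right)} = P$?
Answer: $-1654692$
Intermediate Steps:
$B = 162$ ($B = 9 \cdot 18 = 162$)
$G = -1654530$ ($G = \left(-1263\right) 1310 = -1654530$)
$G - C{\left(\frac{16 + 9}{31 + 16},B \right)} = -1654530 - 162 = -1654692$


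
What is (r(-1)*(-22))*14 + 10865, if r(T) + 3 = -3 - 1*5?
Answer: 14253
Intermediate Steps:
r(T) = -11 (r(T) = -3 + (-3 - 1*5) = -3 + (-3 - 5) = -3 - 8 = -11)
(r(-1)*(-22))*14 + 10865 = -11*(-22)*14 + 10865 = 242*14 + 10865 = 3388 + 10865 = 14253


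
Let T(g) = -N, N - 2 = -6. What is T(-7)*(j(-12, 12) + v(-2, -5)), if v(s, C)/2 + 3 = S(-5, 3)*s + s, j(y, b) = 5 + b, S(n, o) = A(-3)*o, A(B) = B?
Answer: 172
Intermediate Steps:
N = -4 (N = 2 - 6 = -4)
S(n, o) = -3*o
v(s, C) = -6 - 16*s (v(s, C) = -6 + 2*((-3*3)*s + s) = -6 + 2*(-9*s + s) = -6 + 2*(-8*s) = -6 - 16*s)
T(g) = 4 (T(g) = -1*(-4) = 4)
T(-7)*(j(-12, 12) + v(-2, -5)) = 4*((5 + 12) + (-6 - 16*(-2))) = 4*(17 + (-6 + 32)) = 4*(17 + 26) = 4*43 = 172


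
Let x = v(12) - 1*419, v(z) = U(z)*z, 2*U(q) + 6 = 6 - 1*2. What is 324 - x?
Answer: 755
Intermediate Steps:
U(q) = -1 (U(q) = -3 + (6 - 1*2)/2 = -3 + (6 - 2)/2 = -3 + (½)*4 = -3 + 2 = -1)
v(z) = -z
x = -431 (x = -1*12 - 1*419 = -12 - 419 = -431)
324 - x = 324 - 1*(-431) = 324 + 431 = 755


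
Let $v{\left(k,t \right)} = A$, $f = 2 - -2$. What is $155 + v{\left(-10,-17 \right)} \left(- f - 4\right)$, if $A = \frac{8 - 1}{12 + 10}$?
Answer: $\frac{1677}{11} \approx 152.45$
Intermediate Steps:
$f = 4$ ($f = 2 + 2 = 4$)
$A = \frac{7}{22} \approx 0.31818$
$v{\left(k,t \right)} = \frac{7}{22}$
$155 + v{\left(-10,-17 \right)} \left(- f - 4\right) = 155 + \frac{7 \left(\left(-1\right) 4 - 4\right)}{22} = 155 + \frac{7 \left(-4 - 4\right)}{22} = 155 + \frac{7}{22} \left(-8\right) = 155 - \frac{28}{11} = \frac{1677}{11}$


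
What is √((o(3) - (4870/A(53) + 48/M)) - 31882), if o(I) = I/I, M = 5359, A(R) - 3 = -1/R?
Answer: I*√6006976757643658/423361 ≈ 183.07*I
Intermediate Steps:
A(R) = 3 - 1/R
o(I) = 1
√((o(3) - (4870/A(53) + 48/M)) - 31882) = √((1 - (4870/(3 - 1/53) + 48/5359)) - 31882) = √((1 - (4870/(158/53) + 48/5359)) - 31882) = √((1 - (4870*(53/158) + 48/5359)) - 31882) = √((1 - (129055/79 + 48/5359)) - 31882) = √((1 - 1*691609537/423361) - 31882) = √((1 - 691609537/423361) - 31882) = √(-691186176/423361 - 31882) = √(-14188781578/423361) = I*√6006976757643658/423361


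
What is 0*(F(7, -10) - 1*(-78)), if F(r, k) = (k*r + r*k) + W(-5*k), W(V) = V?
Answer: 0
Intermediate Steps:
F(r, k) = -5*k + 2*k*r (F(r, k) = (k*r + r*k) - 5*k = (k*r + k*r) - 5*k = 2*k*r - 5*k = -5*k + 2*k*r)
0*(F(7, -10) - 1*(-78)) = 0*(-10*(-5 + 2*7) - 1*(-78)) = 0*(-10*(-5 + 14) + 78) = 0*(-10*9 + 78) = 0*(-90 + 78) = 0*(-12) = 0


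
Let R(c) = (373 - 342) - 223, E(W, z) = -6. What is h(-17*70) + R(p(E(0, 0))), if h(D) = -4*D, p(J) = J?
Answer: 4568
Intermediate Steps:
R(c) = -192 (R(c) = 31 - 223 = -192)
h(-17*70) + R(p(E(0, 0))) = -(-68)*70 - 192 = -4*(-1190) - 192 = 4760 - 192 = 4568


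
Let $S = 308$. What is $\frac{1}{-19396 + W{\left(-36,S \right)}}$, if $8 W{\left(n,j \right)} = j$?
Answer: $- \frac{2}{38715} \approx -5.166 \cdot 10^{-5}$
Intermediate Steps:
$W{\left(n,j \right)} = \frac{j}{8}$
$\frac{1}{-19396 + W{\left(-36,S \right)}} = \frac{1}{-19396 + \frac{1}{8} \cdot 308} = \frac{1}{-19396 + \frac{77}{2}} = \frac{1}{- \frac{38715}{2}} = - \frac{2}{38715}$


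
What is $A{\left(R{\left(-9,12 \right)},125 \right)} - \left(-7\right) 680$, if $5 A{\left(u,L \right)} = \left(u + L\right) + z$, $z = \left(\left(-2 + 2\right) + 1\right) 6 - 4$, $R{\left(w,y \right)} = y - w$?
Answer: $\frac{23948}{5} \approx 4789.6$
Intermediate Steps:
$z = 2$ ($z = \left(0 + 1\right) 6 - 4 = 1 \cdot 6 - 4 = 6 - 4 = 2$)
$A{\left(u,L \right)} = \frac{2}{5} + \frac{L}{5} + \frac{u}{5}$ ($A{\left(u,L \right)} = \frac{\left(u + L\right) + 2}{5} = \frac{\left(L + u\right) + 2}{5} = \frac{2 + L + u}{5} = \frac{2}{5} + \frac{L}{5} + \frac{u}{5}$)
$A{\left(R{\left(-9,12 \right)},125 \right)} - \left(-7\right) 680 = \left(\frac{2}{5} + \frac{1}{5} \cdot 125 + \frac{12 - -9}{5}\right) - \left(-7\right) 680 = \left(\frac{2}{5} + 25 + \frac{12 + 9}{5}\right) - -4760 = \left(\frac{2}{5} + 25 + \frac{1}{5} \cdot 21\right) + 4760 = \left(\frac{2}{5} + 25 + \frac{21}{5}\right) + 4760 = \frac{148}{5} + 4760 = \frac{23948}{5}$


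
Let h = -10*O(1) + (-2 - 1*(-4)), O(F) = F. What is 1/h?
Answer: -⅛ ≈ -0.12500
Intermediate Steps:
h = -8 (h = -10*1 + (-2 - 1*(-4)) = -10 + (-2 + 4) = -10 + 2 = -8)
1/h = 1/(-8) = -⅛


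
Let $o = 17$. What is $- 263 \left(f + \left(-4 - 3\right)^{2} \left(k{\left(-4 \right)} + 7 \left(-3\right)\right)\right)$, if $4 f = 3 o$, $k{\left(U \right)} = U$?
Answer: $\frac{1275287}{4} \approx 3.1882 \cdot 10^{5}$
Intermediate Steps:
$f = \frac{51}{4}$ ($f = \frac{3 \cdot 17}{4} = \frac{1}{4} \cdot 51 = \frac{51}{4} \approx 12.75$)
$- 263 \left(f + \left(-4 - 3\right)^{2} \left(k{\left(-4 \right)} + 7 \left(-3\right)\right)\right) = - 263 \left(\frac{51}{4} + \left(-4 - 3\right)^{2} \left(-4 + 7 \left(-3\right)\right)\right) = - 263 \left(\frac{51}{4} + \left(-7\right)^{2} \left(-4 - 21\right)\right) = - 263 \left(\frac{51}{4} + 49 \left(-25\right)\right) = - 263 \left(\frac{51}{4} - 1225\right) = \left(-263\right) \left(- \frac{4849}{4}\right) = \frac{1275287}{4}$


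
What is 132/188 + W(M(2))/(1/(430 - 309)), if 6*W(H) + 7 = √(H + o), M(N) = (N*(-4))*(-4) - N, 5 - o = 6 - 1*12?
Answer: -39611/282 + 121*√41/6 ≈ -11.335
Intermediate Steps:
o = 11 (o = 5 - (6 - 1*12) = 5 - (6 - 12) = 5 - 1*(-6) = 5 + 6 = 11)
M(N) = 15*N (M(N) = -4*N*(-4) - N = 16*N - N = 15*N)
W(H) = -7/6 + √(11 + H)/6 (W(H) = -7/6 + √(H + 11)/6 = -7/6 + √(11 + H)/6)
132/188 + W(M(2))/(1/(430 - 309)) = 132/188 + (-7/6 + √(11 + 15*2)/6)/(1/(430 - 309)) = 132*(1/188) + (-7/6 + √(11 + 30)/6)/(1/121) = 33/47 + (-7/6 + √41/6)/(1/121) = 33/47 + (-7/6 + √41/6)*121 = 33/47 + (-847/6 + 121*√41/6) = -39611/282 + 121*√41/6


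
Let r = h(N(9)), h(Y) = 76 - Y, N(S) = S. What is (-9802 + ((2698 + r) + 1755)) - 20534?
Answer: -25816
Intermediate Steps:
r = 67 (r = 76 - 1*9 = 76 - 9 = 67)
(-9802 + ((2698 + r) + 1755)) - 20534 = (-9802 + ((2698 + 67) + 1755)) - 20534 = (-9802 + (2765 + 1755)) - 20534 = (-9802 + 4520) - 20534 = -5282 - 20534 = -25816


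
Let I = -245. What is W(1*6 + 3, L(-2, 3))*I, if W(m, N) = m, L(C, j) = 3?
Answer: -2205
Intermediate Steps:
W(1*6 + 3, L(-2, 3))*I = (1*6 + 3)*(-245) = (6 + 3)*(-245) = 9*(-245) = -2205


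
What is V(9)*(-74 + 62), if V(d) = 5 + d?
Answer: -168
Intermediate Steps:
V(9)*(-74 + 62) = (5 + 9)*(-74 + 62) = 14*(-12) = -168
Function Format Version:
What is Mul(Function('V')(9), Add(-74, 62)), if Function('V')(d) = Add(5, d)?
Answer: -168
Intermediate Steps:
Mul(Function('V')(9), Add(-74, 62)) = Mul(Add(5, 9), Add(-74, 62)) = Mul(14, -12) = -168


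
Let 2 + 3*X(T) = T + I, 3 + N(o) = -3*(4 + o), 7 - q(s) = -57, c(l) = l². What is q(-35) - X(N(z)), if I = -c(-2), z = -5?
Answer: 66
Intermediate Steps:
q(s) = 64 (q(s) = 7 - 1*(-57) = 7 + 57 = 64)
N(o) = -15 - 3*o (N(o) = -3 - 3*(4 + o) = -3 + (-12 - 3*o) = -15 - 3*o)
I = -4 (I = -1*(-2)² = -1*4 = -4)
X(T) = -2 + T/3 (X(T) = -⅔ + (T - 4)/3 = -⅔ + (-4 + T)/3 = -⅔ + (-4/3 + T/3) = -2 + T/3)
q(-35) - X(N(z)) = 64 - (-2 + (-15 - 3*(-5))/3) = 64 - (-2 + (-15 + 15)/3) = 64 - (-2 + (⅓)*0) = 64 - (-2 + 0) = 64 - 1*(-2) = 64 + 2 = 66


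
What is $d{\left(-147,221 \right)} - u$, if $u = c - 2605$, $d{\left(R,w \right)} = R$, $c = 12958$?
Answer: $-10500$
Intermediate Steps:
$u = 10353$ ($u = 12958 - 2605 = 10353$)
$d{\left(-147,221 \right)} - u = -147 - 10353 = -10500$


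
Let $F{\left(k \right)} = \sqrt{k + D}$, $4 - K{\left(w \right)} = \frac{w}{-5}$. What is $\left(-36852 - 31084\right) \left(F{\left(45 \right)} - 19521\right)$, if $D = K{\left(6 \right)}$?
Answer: $1326178656 - \frac{67936 \sqrt{1255}}{5} \approx 1.3257 \cdot 10^{9}$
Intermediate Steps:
$K{\left(w \right)} = 4 + \frac{w}{5}$ ($K{\left(w \right)} = 4 - \frac{w}{-5} = 4 - w \left(- \frac{1}{5}\right) = 4 - - \frac{w}{5} = 4 + \frac{w}{5}$)
$D = \frac{26}{5}$ ($D = 4 + \frac{1}{5} \cdot 6 = 4 + \frac{6}{5} = \frac{26}{5} \approx 5.2$)
$F{\left(k \right)} = \sqrt{\frac{26}{5} + k}$ ($F{\left(k \right)} = \sqrt{k + \frac{26}{5}} = \sqrt{\frac{26}{5} + k}$)
$\left(-36852 - 31084\right) \left(F{\left(45 \right)} - 19521\right) = \left(-36852 - 31084\right) \left(\frac{\sqrt{130 + 25 \cdot 45}}{5} - 19521\right) = - 67936 \left(\frac{\sqrt{130 + 1125}}{5} - 19521\right) = - 67936 \left(\frac{\sqrt{1255}}{5} - 19521\right) = - 67936 \left(-19521 + \frac{\sqrt{1255}}{5}\right) = 1326178656 - \frac{67936 \sqrt{1255}}{5}$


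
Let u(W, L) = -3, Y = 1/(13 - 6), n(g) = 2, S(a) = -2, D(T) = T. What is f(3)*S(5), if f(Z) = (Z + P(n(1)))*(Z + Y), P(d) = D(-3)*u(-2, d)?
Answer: -528/7 ≈ -75.429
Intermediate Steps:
Y = ⅐ (Y = 1/7 = ⅐ ≈ 0.14286)
P(d) = 9 (P(d) = -3*(-3) = 9)
f(Z) = (9 + Z)*(⅐ + Z) (f(Z) = (Z + 9)*(Z + ⅐) = (9 + Z)*(⅐ + Z))
f(3)*S(5) = (9/7 + 3² + (64/7)*3)*(-2) = (9/7 + 9 + 192/7)*(-2) = (264/7)*(-2) = -528/7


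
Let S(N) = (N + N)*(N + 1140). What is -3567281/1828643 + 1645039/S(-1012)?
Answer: -357488334119/43068199936 ≈ -8.3005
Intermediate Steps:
S(N) = 2*N*(1140 + N) (S(N) = (2*N)*(1140 + N) = 2*N*(1140 + N))
-3567281/1828643 + 1645039/S(-1012) = -3567281/1828643 + 1645039/((2*(-1012)*(1140 - 1012))) = -3567281*1/1828643 + 1645039/((2*(-1012)*128)) = -3567281/1828643 + 1645039/(-259072) = -3567281/1828643 + 1645039*(-1/259072) = -3567281/1828643 - 149549/23552 = -357488334119/43068199936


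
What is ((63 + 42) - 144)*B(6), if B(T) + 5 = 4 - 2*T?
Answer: 507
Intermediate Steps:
B(T) = -1 - 2*T (B(T) = -5 + (4 - 2*T) = -1 - 2*T)
((63 + 42) - 144)*B(6) = ((63 + 42) - 144)*(-1 - 2*6) = (105 - 144)*(-1 - 12) = -39*(-13) = 507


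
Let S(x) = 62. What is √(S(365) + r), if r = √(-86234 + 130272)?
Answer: √(62 + √44038) ≈ 16.488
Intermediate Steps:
r = √44038 ≈ 209.85
√(S(365) + r) = √(62 + √44038)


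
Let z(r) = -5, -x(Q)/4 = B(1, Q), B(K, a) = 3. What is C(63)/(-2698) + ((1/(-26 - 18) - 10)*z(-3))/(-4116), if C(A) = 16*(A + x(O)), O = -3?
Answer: -522891/1661968 ≈ -0.31462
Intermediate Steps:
x(Q) = -12 (x(Q) = -4*3 = -12)
C(A) = -192 + 16*A (C(A) = 16*(A - 12) = 16*(-12 + A) = -192 + 16*A)
C(63)/(-2698) + ((1/(-26 - 18) - 10)*z(-3))/(-4116) = (-192 + 16*63)/(-2698) + ((1/(-26 - 18) - 10)*(-5))/(-4116) = (-192 + 1008)*(-1/2698) + ((1/(-44) - 10)*(-5))*(-1/4116) = 816*(-1/2698) + ((-1/44 - 10)*(-5))*(-1/4116) = -408/1349 - 441/44*(-5)*(-1/4116) = -408/1349 + (2205/44)*(-1/4116) = -408/1349 - 15/1232 = -522891/1661968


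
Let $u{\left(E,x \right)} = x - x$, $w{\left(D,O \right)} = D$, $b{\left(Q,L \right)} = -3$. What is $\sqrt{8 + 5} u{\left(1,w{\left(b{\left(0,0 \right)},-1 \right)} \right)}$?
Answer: $0$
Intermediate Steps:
$u{\left(E,x \right)} = 0$
$\sqrt{8 + 5} u{\left(1,w{\left(b{\left(0,0 \right)},-1 \right)} \right)} = \sqrt{8 + 5} \cdot 0 = \sqrt{13} \cdot 0 = 0$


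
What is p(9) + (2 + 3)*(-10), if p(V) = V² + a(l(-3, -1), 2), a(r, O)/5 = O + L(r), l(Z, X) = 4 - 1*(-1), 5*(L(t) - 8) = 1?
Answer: 82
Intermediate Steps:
L(t) = 41/5 (L(t) = 8 + (⅕)*1 = 8 + ⅕ = 41/5)
l(Z, X) = 5 (l(Z, X) = 4 + 1 = 5)
a(r, O) = 41 + 5*O (a(r, O) = 5*(O + 41/5) = 5*(41/5 + O) = 41 + 5*O)
p(V) = 51 + V² (p(V) = V² + (41 + 5*2) = V² + (41 + 10) = V² + 51 = 51 + V²)
p(9) + (2 + 3)*(-10) = (51 + 9²) + (2 + 3)*(-10) = (51 + 81) + 5*(-10) = 132 - 50 = 82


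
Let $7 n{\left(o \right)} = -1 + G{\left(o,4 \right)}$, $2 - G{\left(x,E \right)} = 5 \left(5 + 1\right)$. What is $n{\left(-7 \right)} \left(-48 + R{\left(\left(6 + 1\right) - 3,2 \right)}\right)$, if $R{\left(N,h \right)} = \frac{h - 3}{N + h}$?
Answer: $\frac{8381}{42} \approx 199.55$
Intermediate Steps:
$R{\left(N,h \right)} = \frac{-3 + h}{N + h}$
$G{\left(x,E \right)} = -28$ ($G{\left(x,E \right)} = 2 - 5 \left(5 + 1\right) = 2 - 5 \cdot 6 = 2 - 30 = -28$)
$n{\left(o \right)} = - \frac{29}{7}$ ($n{\left(o \right)} = \frac{-1 - 28}{7} = \frac{1}{7} \left(-29\right) = - \frac{29}{7}$)
$n{\left(-7 \right)} \left(-48 + R{\left(\left(6 + 1\right) - 3,2 \right)}\right) = - \frac{29 \left(-48 + \frac{-3 + 2}{\left(\left(6 + 1\right) - 3\right) + 2}\right)}{7} = - \frac{29 \left(-48 + \frac{1}{\left(7 - 3\right) + 2} \left(-1\right)\right)}{7} = - \frac{29 \left(-48 + \frac{1}{4 + 2} \left(-1\right)\right)}{7} = - \frac{29 \left(-48 + \frac{1}{6} \left(-1\right)\right)}{7} = - \frac{29 \left(-48 - \frac{1}{6}\right)}{7} = \left(- \frac{29}{7}\right) \left(- \frac{289}{6}\right) = \frac{8381}{42}$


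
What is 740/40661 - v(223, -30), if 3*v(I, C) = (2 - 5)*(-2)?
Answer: -80582/40661 ≈ -1.9818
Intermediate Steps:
v(I, C) = 2 (v(I, C) = ((2 - 5)*(-2))/3 = (-3*(-2))/3 = (1/3)*6 = 2)
740/40661 - v(223, -30) = 740/40661 - 1*2 = 740*(1/40661) - 2 = 740/40661 - 2 = -80582/40661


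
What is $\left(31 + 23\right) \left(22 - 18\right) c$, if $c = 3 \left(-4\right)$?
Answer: $-2592$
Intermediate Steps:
$c = -12$
$\left(31 + 23\right) \left(22 - 18\right) c = \left(31 + 23\right) \left(22 - 18\right) \left(-12\right) = 54 \cdot 4 \left(-12\right) = 216 \left(-12\right) = -2592$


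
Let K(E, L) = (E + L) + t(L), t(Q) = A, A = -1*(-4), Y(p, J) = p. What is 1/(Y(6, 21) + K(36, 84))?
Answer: 1/130 ≈ 0.0076923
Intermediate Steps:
A = 4
t(Q) = 4
K(E, L) = 4 + E + L (K(E, L) = (E + L) + 4 = 4 + E + L)
1/(Y(6, 21) + K(36, 84)) = 1/(6 + (4 + 36 + 84)) = 1/(6 + 124) = 1/130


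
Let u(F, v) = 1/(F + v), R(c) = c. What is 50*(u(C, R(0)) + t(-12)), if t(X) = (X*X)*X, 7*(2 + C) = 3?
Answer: -950750/11 ≈ -86432.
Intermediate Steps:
C = -11/7 (C = -2 + (1/7)*3 = -2 + 3/7 = -11/7 ≈ -1.5714)
t(X) = X**3 (t(X) = X**2*X = X**3)
50*(u(C, R(0)) + t(-12)) = 50*(1/(-11/7 + 0) + (-12)**3) = 50*(1/(-11/7) - 1728) = 50*(-7/11 - 1728) = 50*(-19015/11) = -950750/11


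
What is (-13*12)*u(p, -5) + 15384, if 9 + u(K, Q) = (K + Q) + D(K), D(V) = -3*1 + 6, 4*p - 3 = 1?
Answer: 16944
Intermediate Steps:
p = 1 (p = 3/4 + (1/4)*1 = 3/4 + 1/4 = 1)
D(V) = 3 (D(V) = -3 + 6 = 3)
u(K, Q) = -6 + K + Q (u(K, Q) = -9 + ((K + Q) + 3) = -9 + (3 + K + Q) = -6 + K + Q)
(-13*12)*u(p, -5) + 15384 = (-13*12)*(-6 + 1 - 5) + 15384 = -156*(-10) + 15384 = 1560 + 15384 = 16944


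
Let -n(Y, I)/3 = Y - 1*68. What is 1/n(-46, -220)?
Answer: 1/342 ≈ 0.0029240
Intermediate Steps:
n(Y, I) = 204 - 3*Y (n(Y, I) = -3*(Y - 1*68) = -3*(Y - 68) = -3*(-68 + Y) = 204 - 3*Y)
1/n(-46, -220) = 1/(204 - 3*(-46)) = 1/(204 + 138) = 1/342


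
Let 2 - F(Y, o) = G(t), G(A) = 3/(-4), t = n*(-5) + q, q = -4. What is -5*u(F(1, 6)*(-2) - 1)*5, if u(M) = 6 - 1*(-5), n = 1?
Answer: -275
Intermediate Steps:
t = -9 (t = 1*(-5) - 4 = -5 - 4 = -9)
G(A) = -¾ (G(A) = 3*(-¼) = -¾)
F(Y, o) = 11/4 (F(Y, o) = 2 - 1*(-¾) = 2 + ¾ = 11/4)
u(M) = 11 (u(M) = 6 + 5 = 11)
-5*u(F(1, 6)*(-2) - 1)*5 = -5*11*5 = -55*5 = -275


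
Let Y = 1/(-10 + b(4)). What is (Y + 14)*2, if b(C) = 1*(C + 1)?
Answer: 138/5 ≈ 27.600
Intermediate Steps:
b(C) = 1 + C (b(C) = 1*(1 + C) = 1 + C)
Y = -1/5 (Y = 1/(-10 + (1 + 4)) = 1/(-10 + 5) = 1/(-5) = -1/5 ≈ -0.20000)
(Y + 14)*2 = (-1/5 + 14)*2 = (69/5)*2 = 138/5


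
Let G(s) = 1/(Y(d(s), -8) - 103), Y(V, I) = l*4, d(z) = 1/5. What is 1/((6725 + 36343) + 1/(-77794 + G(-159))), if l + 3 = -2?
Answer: 9568663/412103177961 ≈ 2.3219e-5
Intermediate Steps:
l = -5 (l = -3 - 2 = -5)
d(z) = 1/5 (d(z) = 1*(1/5) = 1/5)
Y(V, I) = -20 (Y(V, I) = -5*4 = -20)
G(s) = -1/123 (G(s) = 1/(-20 - 103) = 1/(-123) = -1/123)
1/((6725 + 36343) + 1/(-77794 + G(-159))) = 1/((6725 + 36343) + 1/(-77794 - 1/123)) = 1/(43068 + 1/(-9568663/123)) = 1/(43068 - 123/9568663) = 1/(412103177961/9568663) = 9568663/412103177961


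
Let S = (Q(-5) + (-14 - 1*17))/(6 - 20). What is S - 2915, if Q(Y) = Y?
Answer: -20387/7 ≈ -2912.4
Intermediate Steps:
S = 18/7 (S = (-5 + (-14 - 1*17))/(6 - 20) = (-5 + (-14 - 17))/(-14) = (-5 - 31)*(-1/14) = -36*(-1/14) = 18/7 ≈ 2.5714)
S - 2915 = 18/7 - 2915 = -20387/7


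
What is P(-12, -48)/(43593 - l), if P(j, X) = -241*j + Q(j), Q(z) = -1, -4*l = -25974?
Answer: 5782/74199 ≈ 0.077926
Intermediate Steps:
l = 12987/2 (l = -¼*(-25974) = 12987/2 ≈ 6493.5)
P(j, X) = -1 - 241*j (P(j, X) = -241*j - 1 = -1 - 241*j)
P(-12, -48)/(43593 - l) = (-1 - 241*(-12))/(43593 - 1*12987/2) = (-1 + 2892)/(43593 - 12987/2) = 2891/(74199/2) = 2891*(2/74199) = 5782/74199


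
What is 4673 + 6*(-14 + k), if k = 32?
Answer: 4781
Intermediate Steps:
4673 + 6*(-14 + k) = 4673 + 6*(-14 + 32) = 4673 + 6*18 = 4673 + 108 = 4781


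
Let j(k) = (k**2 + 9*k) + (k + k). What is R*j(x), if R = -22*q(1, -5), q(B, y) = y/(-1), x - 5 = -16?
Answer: 0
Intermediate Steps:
x = -11 (x = 5 - 16 = -11)
q(B, y) = -y (q(B, y) = y*(-1) = -y)
j(k) = k**2 + 11*k (j(k) = (k**2 + 9*k) + 2*k = k**2 + 11*k)
R = -110 (R = -(-22)*(-5) = -22*5 = -110)
R*j(x) = -(-1210)*(11 - 11) = -(-1210)*0 = -110*0 = 0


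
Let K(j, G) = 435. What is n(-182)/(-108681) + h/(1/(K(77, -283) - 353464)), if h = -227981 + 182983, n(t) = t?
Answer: 1726462778615684/108681 ≈ 1.5886e+10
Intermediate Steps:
h = -44998
n(-182)/(-108681) + h/(1/(K(77, -283) - 353464)) = -182/(-108681) - 44998/(1/(435 - 353464)) = -182*(-1/108681) - 44998/(1/(-353029)) = 182/108681 - 44998/(-1/353029) = 182/108681 - 44998*(-353029) = 182/108681 + 15885598942 = 1726462778615684/108681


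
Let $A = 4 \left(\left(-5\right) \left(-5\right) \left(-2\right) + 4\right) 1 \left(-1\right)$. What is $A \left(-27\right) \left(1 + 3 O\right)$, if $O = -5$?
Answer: $69552$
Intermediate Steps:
$A = 184$ ($A = 4 \left(25 \left(-2\right) + 4\right) 1 \left(-1\right) = 4 \left(-50 + 4\right) 1 \left(-1\right) = 4 \left(\left(-46\right) 1\right) \left(-1\right) = 4 \left(-46\right) \left(-1\right) = \left(-184\right) \left(-1\right) = 184$)
$A \left(-27\right) \left(1 + 3 O\right) = 184 \left(-27\right) \left(1 + 3 \left(-5\right)\right) = - 4968 \left(1 - 15\right) = \left(-4968\right) \left(-14\right) = 69552$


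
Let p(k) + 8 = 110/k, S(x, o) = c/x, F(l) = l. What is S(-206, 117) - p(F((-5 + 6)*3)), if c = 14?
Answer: -8879/309 ≈ -28.735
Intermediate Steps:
S(x, o) = 14/x
p(k) = -8 + 110/k
S(-206, 117) - p(F((-5 + 6)*3)) = 14/(-206) - (-8 + 110/(((-5 + 6)*3))) = 14*(-1/206) - (-8 + 110/((1*3))) = -7/103 - (-8 + 110/3) = -7/103 - 1*86/3 = -7/103 - 86/3 = -8879/309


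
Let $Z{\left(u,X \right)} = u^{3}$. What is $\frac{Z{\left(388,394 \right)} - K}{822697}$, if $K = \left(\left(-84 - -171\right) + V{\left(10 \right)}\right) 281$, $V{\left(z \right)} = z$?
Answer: $\frac{58383815}{822697} \approx 70.966$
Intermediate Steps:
$K = 27257$ ($K = \left(\left(-84 - -171\right) + 10\right) 281 = \left(\left(-84 + 171\right) + 10\right) 281 = \left(87 + 10\right) 281 = 97 \cdot 281 = 27257$)
$\frac{Z{\left(388,394 \right)} - K}{822697} = \frac{388^{3} - 27257}{822697} = \left(58411072 - 27257\right) \frac{1}{822697} = 58383815 \cdot \frac{1}{822697} = \frac{58383815}{822697}$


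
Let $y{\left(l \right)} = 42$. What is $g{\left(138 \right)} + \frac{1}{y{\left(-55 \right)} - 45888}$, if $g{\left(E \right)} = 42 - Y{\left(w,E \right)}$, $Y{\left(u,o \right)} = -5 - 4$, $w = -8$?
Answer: $\frac{2338145}{45846} \approx 51.0$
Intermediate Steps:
$Y{\left(u,o \right)} = -9$
$g{\left(E \right)} = 51$ ($g{\left(E \right)} = 42 - -9 = 42 + 9 = 51$)
$g{\left(138 \right)} + \frac{1}{y{\left(-55 \right)} - 45888} = 51 + \frac{1}{42 - 45888} = 51 + \frac{1}{-45846} = 51 - \frac{1}{45846} = \frac{2338145}{45846}$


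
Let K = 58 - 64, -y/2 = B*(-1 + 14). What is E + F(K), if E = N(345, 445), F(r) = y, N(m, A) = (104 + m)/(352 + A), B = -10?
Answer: 207669/797 ≈ 260.56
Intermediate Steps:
y = 260 (y = -(-20)*(-1 + 14) = -(-20)*13 = -2*(-130) = 260)
N(m, A) = (104 + m)/(352 + A)
K = -6
F(r) = 260
E = 449/797 (E = (104 + 345)/(352 + 445) = 449/797 ≈ 0.56336)
E + F(K) = 449/797 + 260 = 207669/797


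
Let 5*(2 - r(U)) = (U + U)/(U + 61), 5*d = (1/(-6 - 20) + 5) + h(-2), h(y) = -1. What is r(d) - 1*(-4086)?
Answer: 164194314/40165 ≈ 4088.0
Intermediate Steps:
d = 103/130 (d = ((1/(-6 - 20) + 5) - 1)/5 = ((1/(-26) + 5) - 1)/5 = ((-1/26 + 5) - 1)/5 = (129/26 - 1)/5 = (⅕)*(103/26) = 103/130 ≈ 0.79231)
r(U) = 2 - 2*U/(5*(61 + U)) (r(U) = 2 - (U + U)/(5*(U + 61)) = 2 - 2*U/(5*(61 + U)))
r(d) - 1*(-4086) = 2*(305 + 4*(103/130))/(5*(61 + 103/130)) - 1*(-4086) = 2*(305 + 206/65)/(5*(8033/130)) + 4086 = (⅖)*(130/8033)*(20031/65) + 4086 = 80124/40165 + 4086 = 164194314/40165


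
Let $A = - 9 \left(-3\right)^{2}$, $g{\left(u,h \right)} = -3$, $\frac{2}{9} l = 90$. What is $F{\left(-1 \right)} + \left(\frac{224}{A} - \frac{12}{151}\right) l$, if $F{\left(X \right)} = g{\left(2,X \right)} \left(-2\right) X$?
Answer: $- \frac{174886}{151} \approx -1158.2$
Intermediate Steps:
$l = 405$ ($l = \frac{9}{2} \cdot 90 = 405$)
$A = -81$ ($A = \left(-9\right) 9 = -81$)
$F{\left(X \right)} = 6 X$ ($F{\left(X \right)} = \left(-3\right) \left(-2\right) X = 6 X$)
$F{\left(-1 \right)} + \left(\frac{224}{A} - \frac{12}{151}\right) l = 6 \left(-1\right) + \left(\frac{224}{-81} - \frac{12}{151}\right) 405 = -6 + \left(224 \left(- \frac{1}{81}\right) - \frac{12}{151}\right) 405 = -6 + \left(- \frac{224}{81} - \frac{12}{151}\right) 405 = -6 - \frac{173980}{151} = - \frac{174886}{151}$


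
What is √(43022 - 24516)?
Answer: √18506 ≈ 136.04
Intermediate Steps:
√(43022 - 24516) = √18506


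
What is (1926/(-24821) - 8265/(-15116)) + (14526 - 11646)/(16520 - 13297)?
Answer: 1647911015907/1209251022628 ≈ 1.3628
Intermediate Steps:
(1926/(-24821) - 8265/(-15116)) + (14526 - 11646)/(16520 - 13297) = (1926*(-1/24821) - 8265*(-1/15116)) + 2880/3223 = (-1926/24821 + 8265/15116) + 2880*(1/3223) = 176032149/375194236 + 2880/3223 = 1647911015907/1209251022628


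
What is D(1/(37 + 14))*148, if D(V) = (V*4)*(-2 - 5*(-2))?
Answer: 4736/51 ≈ 92.863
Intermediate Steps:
D(V) = 32*V (D(V) = (4*V)*(-2 + 10) = (4*V)*8 = 32*V)
D(1/(37 + 14))*148 = (32/(37 + 14))*148 = (32/51)*148 = 4736/51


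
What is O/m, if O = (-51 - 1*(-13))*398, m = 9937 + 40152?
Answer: -15124/50089 ≈ -0.30194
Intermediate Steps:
m = 50089
O = -15124 (O = (-51 + 13)*398 = -38*398 = -15124)
O/m = -15124/50089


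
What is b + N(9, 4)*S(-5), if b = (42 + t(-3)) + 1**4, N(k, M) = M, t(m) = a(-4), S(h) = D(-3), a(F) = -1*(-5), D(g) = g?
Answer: 36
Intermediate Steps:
a(F) = 5
S(h) = -3
t(m) = 5
b = 48 (b = (42 + 5) + 1**4 = 47 + 1 = 48)
b + N(9, 4)*S(-5) = 48 + 4*(-3) = 48 - 12 = 36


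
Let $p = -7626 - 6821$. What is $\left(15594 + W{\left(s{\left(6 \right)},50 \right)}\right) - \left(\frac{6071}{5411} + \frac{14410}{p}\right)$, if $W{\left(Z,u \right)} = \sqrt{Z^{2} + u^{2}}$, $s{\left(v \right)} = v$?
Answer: $\frac{1219015613671}{78172717} + 2 \sqrt{634} \approx 15644.0$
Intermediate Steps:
$p = -14447$
$\left(15594 + W{\left(s{\left(6 \right)},50 \right)}\right) - \left(\frac{6071}{5411} + \frac{14410}{p}\right) = \left(15594 + \sqrt{6^{2} + 50^{2}}\right) - \left(- \frac{14410}{14447} + \frac{6071}{5411}\right) = \left(15594 + \sqrt{36 + 2500}\right) - \left(- \frac{14410}{14447} + \frac{6071}{5411}\right) = \left(15594 + \sqrt{2536}\right) + \left(\frac{14410}{14447} - \frac{6071}{5411}\right) = \left(15594 + 2 \sqrt{634}\right) + \left(\frac{14410}{14447} - \frac{6071}{5411}\right) = \left(15594 + 2 \sqrt{634}\right) - \frac{9735227}{78172717} = \frac{1219015613671}{78172717} + 2 \sqrt{634}$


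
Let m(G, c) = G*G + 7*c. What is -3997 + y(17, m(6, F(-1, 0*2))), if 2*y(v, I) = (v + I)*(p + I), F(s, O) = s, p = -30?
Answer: -4020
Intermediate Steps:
m(G, c) = G² + 7*c
y(v, I) = (-30 + I)*(I + v)/2 (y(v, I) = ((v + I)*(-30 + I))/2 = ((I + v)*(-30 + I))/2 = ((-30 + I)*(I + v))/2 = (-30 + I)*(I + v)/2)
-3997 + y(17, m(6, F(-1, 0*2))) = -3997 + ((6² + 7*(-1))²/2 - 15*(6² + 7*(-1)) - 15*17 + (½)*(6² + 7*(-1))*17) = -3997 + ((36 - 7)²/2 - 15*(36 - 7) - 255 + (½)*(36 - 7)*17) = -3997 + ((½)*29² - 15*29 - 255 + (½)*29*17) = -3997 + ((½)*841 - 435 - 255 + 493/2) = -3997 + (841/2 - 435 - 255 + 493/2) = -3997 - 23 = -4020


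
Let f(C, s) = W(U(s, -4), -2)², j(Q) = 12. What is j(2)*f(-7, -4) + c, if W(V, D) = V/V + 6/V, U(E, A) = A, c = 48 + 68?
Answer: 119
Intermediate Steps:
c = 116
W(V, D) = 1 + 6/V
f(C, s) = ¼ (f(C, s) = ((6 - 4)/(-4))² = (-¼*2)² = (-½)² = ¼)
j(2)*f(-7, -4) + c = 12*(¼) + 116 = 3 + 116 = 119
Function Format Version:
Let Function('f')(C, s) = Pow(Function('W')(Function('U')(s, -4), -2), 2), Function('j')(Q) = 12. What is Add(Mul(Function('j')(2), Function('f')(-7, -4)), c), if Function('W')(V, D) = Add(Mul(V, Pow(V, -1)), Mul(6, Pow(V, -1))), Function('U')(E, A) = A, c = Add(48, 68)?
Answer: 119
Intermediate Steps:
c = 116
Function('W')(V, D) = Add(1, Mul(6, Pow(V, -1)))
Function('f')(C, s) = Rational(1, 4) (Function('f')(C, s) = Pow(Mul(Pow(-4, -1), Add(6, -4)), 2) = Pow(Mul(Rational(-1, 4), 2), 2) = Pow(Rational(-1, 2), 2) = Rational(1, 4))
Add(Mul(Function('j')(2), Function('f')(-7, -4)), c) = Add(Mul(12, Rational(1, 4)), 116) = Add(3, 116) = 119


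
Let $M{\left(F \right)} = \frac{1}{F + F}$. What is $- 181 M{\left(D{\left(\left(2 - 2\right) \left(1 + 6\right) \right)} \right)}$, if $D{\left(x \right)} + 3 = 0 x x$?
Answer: $\frac{181}{6} \approx 30.167$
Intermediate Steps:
$D{\left(x \right)} = -3$ ($D{\left(x \right)} = -3 + 0 x x = -3 + 0 x = -3 + 0 = -3$)
$M{\left(F \right)} = \frac{1}{2 F}$
$- 181 M{\left(D{\left(\left(2 - 2\right) \left(1 + 6\right) \right)} \right)} = - 181 \frac{1}{2 \left(-3\right)} = - 181 \cdot \frac{1}{2} \left(- \frac{1}{3}\right) = \left(-181\right) \left(- \frac{1}{6}\right) = \frac{181}{6}$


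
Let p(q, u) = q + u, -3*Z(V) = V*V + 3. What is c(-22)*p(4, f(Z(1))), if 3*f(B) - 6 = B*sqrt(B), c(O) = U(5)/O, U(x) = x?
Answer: -15/11 + 20*I*sqrt(3)/297 ≈ -1.3636 + 0.11664*I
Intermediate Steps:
Z(V) = -1 - V**2/3 (Z(V) = -(V*V + 3)/3 = -(V**2 + 3)/3 = -(3 + V**2)/3 = -1 - V**2/3)
c(O) = 5/O
f(B) = 2 + B**(3/2)/3 (f(B) = 2 + (B*sqrt(B))/3 = 2 + B**(3/2)/3)
c(-22)*p(4, f(Z(1))) = (5/(-22))*(4 + (2 + (-1 - 1/3*1**2)**(3/2)/3)) = (5*(-1/22))*(4 + (2 + (-1 - 1/3*1)**(3/2)/3)) = -5*(4 + (2 + (-1 - 1/3)**(3/2)/3))/22 = -5*(4 + (2 + (-4/3)**(3/2)/3))/22 = -5*(4 + (2 + (-8*I*sqrt(3)/9)/3))/22 = -5*(4 + (2 - 8*I*sqrt(3)/27))/22 = -5*(6 - 8*I*sqrt(3)/27)/22 = -15/11 + 20*I*sqrt(3)/297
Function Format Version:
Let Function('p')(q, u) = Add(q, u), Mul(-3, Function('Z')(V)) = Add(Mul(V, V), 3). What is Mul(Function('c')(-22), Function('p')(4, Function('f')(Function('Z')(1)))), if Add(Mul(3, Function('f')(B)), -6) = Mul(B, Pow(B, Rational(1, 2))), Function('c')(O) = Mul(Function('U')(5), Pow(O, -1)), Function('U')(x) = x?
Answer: Add(Rational(-15, 11), Mul(Rational(20, 297), I, Pow(3, Rational(1, 2)))) ≈ Add(-1.3636, Mul(0.11664, I))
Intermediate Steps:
Function('Z')(V) = Add(-1, Mul(Rational(-1, 3), Pow(V, 2))) (Function('Z')(V) = Mul(Rational(-1, 3), Add(Mul(V, V), 3)) = Mul(Rational(-1, 3), Add(Pow(V, 2), 3)) = Mul(Rational(-1, 3), Add(3, Pow(V, 2))) = Add(-1, Mul(Rational(-1, 3), Pow(V, 2))))
Function('c')(O) = Mul(5, Pow(O, -1))
Function('f')(B) = Add(2, Mul(Rational(1, 3), Pow(B, Rational(3, 2)))) (Function('f')(B) = Add(2, Mul(Rational(1, 3), Mul(B, Pow(B, Rational(1, 2))))) = Add(2, Mul(Rational(1, 3), Pow(B, Rational(3, 2)))))
Mul(Function('c')(-22), Function('p')(4, Function('f')(Function('Z')(1)))) = Mul(Mul(5, Pow(-22, -1)), Add(4, Add(2, Mul(Rational(1, 3), Pow(Add(-1, Mul(Rational(-1, 3), Pow(1, 2))), Rational(3, 2)))))) = Mul(Mul(5, Rational(-1, 22)), Add(4, Add(2, Mul(Rational(1, 3), Pow(Add(-1, Mul(Rational(-1, 3), 1)), Rational(3, 2)))))) = Mul(Rational(-5, 22), Add(4, Add(2, Mul(Rational(1, 3), Pow(Add(-1, Rational(-1, 3)), Rational(3, 2)))))) = Mul(Rational(-5, 22), Add(4, Add(2, Mul(Rational(1, 3), Pow(Rational(-4, 3), Rational(3, 2)))))) = Mul(Rational(-5, 22), Add(4, Add(2, Mul(Rational(1, 3), Mul(Rational(-8, 9), I, Pow(3, Rational(1, 2))))))) = Mul(Rational(-5, 22), Add(4, Add(2, Mul(Rational(-8, 27), I, Pow(3, Rational(1, 2)))))) = Mul(Rational(-5, 22), Add(6, Mul(Rational(-8, 27), I, Pow(3, Rational(1, 2))))) = Add(Rational(-15, 11), Mul(Rational(20, 297), I, Pow(3, Rational(1, 2))))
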